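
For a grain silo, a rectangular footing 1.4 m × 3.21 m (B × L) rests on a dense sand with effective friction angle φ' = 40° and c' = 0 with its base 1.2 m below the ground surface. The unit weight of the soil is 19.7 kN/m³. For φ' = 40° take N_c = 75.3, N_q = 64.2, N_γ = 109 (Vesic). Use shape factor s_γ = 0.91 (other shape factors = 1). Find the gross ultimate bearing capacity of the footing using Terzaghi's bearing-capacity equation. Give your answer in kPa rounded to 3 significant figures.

q_ult ≈ 2890 kPa

Overburden at base level: q = 19.7 × 1.2 = 23.64 kPa.
Surcharge term q·N_q = 23.64 × 64.2 = 1517.7 kPa; self-weight term 0.5·γ·B·N_γ·s_γ = 0.5 × 19.7 × 1.4 × 109 × 0.91 = 1367.8 kPa.
q_ult = 1517.7 + 1367.8 = 2885.5 kPa.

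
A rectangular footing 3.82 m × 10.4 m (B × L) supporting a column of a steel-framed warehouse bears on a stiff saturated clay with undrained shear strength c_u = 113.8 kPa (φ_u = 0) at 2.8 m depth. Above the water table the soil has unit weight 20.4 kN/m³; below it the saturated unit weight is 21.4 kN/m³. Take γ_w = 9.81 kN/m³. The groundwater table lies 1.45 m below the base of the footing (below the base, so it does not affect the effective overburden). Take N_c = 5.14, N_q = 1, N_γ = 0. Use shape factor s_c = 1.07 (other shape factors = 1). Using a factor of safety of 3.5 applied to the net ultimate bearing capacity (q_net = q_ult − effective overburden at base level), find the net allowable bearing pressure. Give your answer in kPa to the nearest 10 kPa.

q_all(net) ≈ 180 kPa

Effective surcharge at the founding depth q = γ·D_f = 20.4 × 2.8 = 57.12 kPa.
q_ult = c·N_c·s_c + q·N_q
     = 113.8 × 5.14 × 1.07 + 57.12 × 1
     = 625.88 + 57.12 = 683 kPa.
Net ultimate: q_net = 683 − 57.12 = 625.88 kPa.
q_all(net) = 625.88 / 3.5 = 178.82 kPa.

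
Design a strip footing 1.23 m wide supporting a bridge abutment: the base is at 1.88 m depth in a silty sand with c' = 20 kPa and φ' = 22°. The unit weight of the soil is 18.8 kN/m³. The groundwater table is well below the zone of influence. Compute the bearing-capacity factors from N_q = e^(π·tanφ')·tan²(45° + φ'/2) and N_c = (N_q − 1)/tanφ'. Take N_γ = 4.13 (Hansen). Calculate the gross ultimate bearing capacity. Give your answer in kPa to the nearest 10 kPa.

tan22° = 0.404, so N_q = e^(π×0.404)·tan²(56°) = 3.558 × 2.198 = 7.82.
N_c = (7.82 − 1)/tan22° = 16.88.
q = γ·D_f = 18.8 × 1.88 = 35.344 kPa.
c·N_c = 20 × 16.883 = 337.66 kPa
q·N_q = 35.344 × 7.8211 = 276.43 kPa
0.5·γ·B·N_γ = 0.5 × 18.8 × 1.23 × 4.13 = 47.751 kPa
q_ult = 337.66 + 276.43 + 47.751 = 661.84 kPa.

q_ult ≈ 660 kPa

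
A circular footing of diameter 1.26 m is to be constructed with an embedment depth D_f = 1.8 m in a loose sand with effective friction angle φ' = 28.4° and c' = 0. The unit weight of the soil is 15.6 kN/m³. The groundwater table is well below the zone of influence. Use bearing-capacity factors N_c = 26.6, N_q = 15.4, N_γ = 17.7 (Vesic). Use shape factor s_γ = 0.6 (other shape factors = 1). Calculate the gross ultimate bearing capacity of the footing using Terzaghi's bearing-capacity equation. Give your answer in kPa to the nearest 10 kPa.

Effective surcharge at the founding depth q = γ·D_f = 15.6 × 1.8 = 28.08 kPa.
q_ult = q·N_q + 0.5·γ·B·N_γ·s_γ
     = 28.08 × 15.4 + 0.5 × 15.6 × 1.26 × 17.7 × 0.6
     = 432.43 + 104.37 = 536.81 kPa.

q_ult ≈ 540 kPa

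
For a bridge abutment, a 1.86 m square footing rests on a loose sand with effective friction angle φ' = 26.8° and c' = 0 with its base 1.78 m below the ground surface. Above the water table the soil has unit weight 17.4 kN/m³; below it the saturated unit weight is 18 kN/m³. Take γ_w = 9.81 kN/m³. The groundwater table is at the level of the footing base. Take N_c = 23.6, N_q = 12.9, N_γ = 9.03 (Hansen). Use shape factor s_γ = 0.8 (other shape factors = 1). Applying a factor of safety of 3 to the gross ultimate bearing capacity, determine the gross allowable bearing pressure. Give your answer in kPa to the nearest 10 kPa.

q_all ≈ 150 kPa

Effective surcharge at the founding depth q = γ·D_f = 17.4 × 1.78 = 30.972 kPa.
The water table coincides with the base, so in the self-weight term γ → γ' = 8.19 kN/m³.
q_ult = q·N_q + 0.5·γ·B·N_γ·s_γ
     = 30.972 × 12.9 + 0.5 × 8.19 × 1.86 × 9.03 × 0.8
     = 399.54 + 55.023 = 454.56 kPa.
q_all = q_ult / FS = 454.56 / 3 = 151.52 kPa.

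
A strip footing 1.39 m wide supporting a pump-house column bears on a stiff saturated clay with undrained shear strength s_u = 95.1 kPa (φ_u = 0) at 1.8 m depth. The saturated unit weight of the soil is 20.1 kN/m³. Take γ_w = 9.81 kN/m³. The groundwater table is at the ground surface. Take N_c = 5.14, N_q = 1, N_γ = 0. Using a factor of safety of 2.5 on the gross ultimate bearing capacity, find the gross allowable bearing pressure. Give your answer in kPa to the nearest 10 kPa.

γ' = 20.1 − 9.81 = 10.29 kN/m³ (submerged throughout). q = 10.29 × 1.8 = 18.522 kPa.
c·N_c = 95.1 × 5.14 = 488.81 kPa
q·N_q = 18.522 × 1 = 18.522 kPa
q_ult = 488.81 + 18.522 = 507.34 kPa.
q_all = 507.34 / 2.5 = 202.93 kPa.

q_all ≈ 200 kPa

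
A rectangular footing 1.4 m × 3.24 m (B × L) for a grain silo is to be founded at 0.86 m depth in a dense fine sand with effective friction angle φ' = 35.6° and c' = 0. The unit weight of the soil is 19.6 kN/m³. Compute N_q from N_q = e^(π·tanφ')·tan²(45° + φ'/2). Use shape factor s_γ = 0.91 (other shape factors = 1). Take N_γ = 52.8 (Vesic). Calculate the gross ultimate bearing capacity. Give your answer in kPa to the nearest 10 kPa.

tan35.6° = 0.7159, so N_q = e^(π×0.7159)·tan²(62.8°) = 9.48 × 3.786 = 35.89.
Effective surcharge at the founding depth q = γ·D_f = 19.6 × 0.86 = 16.856 kPa.
q_ult = q·N_q + 0.5·γ·B·N_γ·s_γ
     = 16.856 × 35.891 + 0.5 × 19.6 × 1.4 × 52.8 × 0.91
     = 604.98 + 659.22 = 1264.2 kPa.

q_ult ≈ 1260 kPa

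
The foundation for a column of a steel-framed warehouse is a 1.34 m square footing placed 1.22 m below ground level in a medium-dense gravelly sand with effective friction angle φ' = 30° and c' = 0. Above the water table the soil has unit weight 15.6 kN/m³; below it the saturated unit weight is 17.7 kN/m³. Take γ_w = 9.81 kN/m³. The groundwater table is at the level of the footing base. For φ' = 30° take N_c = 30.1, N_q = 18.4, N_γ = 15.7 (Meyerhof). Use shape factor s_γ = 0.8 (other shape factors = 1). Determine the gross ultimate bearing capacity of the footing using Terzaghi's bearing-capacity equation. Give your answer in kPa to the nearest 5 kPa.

Effective surcharge at the founding depth q = γ·D_f = 15.6 × 1.22 = 19.032 kPa.
The water table coincides with the base, so in the self-weight term γ → γ' = 7.89 kN/m³.
q_ult = q·N_q + 0.5·γ·B·N_γ·s_γ
     = 19.032 × 18.4 + 0.5 × 7.89 × 1.34 × 15.7 × 0.8
     = 350.19 + 66.396 = 416.58 kPa.

q_ult ≈ 415 kPa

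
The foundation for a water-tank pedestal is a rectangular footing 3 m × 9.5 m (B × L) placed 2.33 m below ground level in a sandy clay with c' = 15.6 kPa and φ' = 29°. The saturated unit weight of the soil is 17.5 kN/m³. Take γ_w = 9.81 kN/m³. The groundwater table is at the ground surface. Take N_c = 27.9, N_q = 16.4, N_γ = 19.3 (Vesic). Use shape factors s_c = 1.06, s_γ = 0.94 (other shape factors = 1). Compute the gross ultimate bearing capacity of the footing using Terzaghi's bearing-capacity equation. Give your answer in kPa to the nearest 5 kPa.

q_ult ≈ 965 kPa

Water table at ground surface, so effective unit weight γ' = 17.5 − 9.81 = 7.69 kN/m³ is used throughout; overburden q = 7.69 × 2.33 = 17.918 kPa; the same γ' applies in the ½γBN_γ term.
Cohesion term c·N_c·s_c = 15.6 × 27.9 × 1.06 = 461.35 kPa; surcharge term q·N_q = 17.918 × 16.4 = 293.85 kPa; self-weight term 0.5·γ·B·N_γ·s_γ = 0.5 × 7.69 × 3 × 19.3 × 0.94 = 209.27 kPa.
q_ult = 461.35 + 293.85 + 209.27 = 964.47 kPa.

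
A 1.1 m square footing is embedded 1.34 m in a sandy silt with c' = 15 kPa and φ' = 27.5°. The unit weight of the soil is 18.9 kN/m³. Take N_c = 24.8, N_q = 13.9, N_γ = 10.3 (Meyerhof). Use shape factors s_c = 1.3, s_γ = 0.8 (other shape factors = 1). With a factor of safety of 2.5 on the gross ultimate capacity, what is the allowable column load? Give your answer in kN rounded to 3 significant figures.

q = γ·D_f = 18.9 × 1.34 = 25.326 kPa.
c·N_c·s_c = 15 × 24.8 × 1.3 = 483.6 kPa
q·N_q = 25.326 × 13.9 = 352.03 kPa
0.5·γ·B·N_γ·s_γ = 0.5 × 18.9 × 1.1 × 10.3 × 0.8 = 85.655 kPa
q_ult = 483.6 + 352.03 + 85.655 = 921.29 kPa.
Gross allowable pressure q_all = 921.29 / 2.5 = 368.51 kPa.
Footing area = 1.21 m², so allowable column load = 368.51 × 1.21 = 445.9 kN.

P_all ≈ 446 kN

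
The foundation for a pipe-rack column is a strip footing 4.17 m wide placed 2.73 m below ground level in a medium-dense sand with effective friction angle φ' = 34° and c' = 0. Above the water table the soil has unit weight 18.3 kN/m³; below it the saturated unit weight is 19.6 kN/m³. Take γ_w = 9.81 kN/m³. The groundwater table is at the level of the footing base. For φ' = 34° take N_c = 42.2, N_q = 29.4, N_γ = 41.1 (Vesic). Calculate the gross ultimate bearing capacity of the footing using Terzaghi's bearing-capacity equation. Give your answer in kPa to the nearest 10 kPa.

Overburden at base level: q = 18.3 × 2.73 = 49.959 kPa.
Below the base the soil is submerged, so the ½γBN_γ term uses γ' = 19.6 − 9.81 = 9.79 kN/m³.
Surcharge term q·N_q = 49.959 × 29.4 = 1468.8 kPa; self-weight term 0.5·γ·B·N_γ = 0.5 × 9.79 × 4.17 × 41.1 = 838.94 kPa.
q_ult = 1468.8 + 838.94 = 2307.7 kPa.

q_ult ≈ 2310 kPa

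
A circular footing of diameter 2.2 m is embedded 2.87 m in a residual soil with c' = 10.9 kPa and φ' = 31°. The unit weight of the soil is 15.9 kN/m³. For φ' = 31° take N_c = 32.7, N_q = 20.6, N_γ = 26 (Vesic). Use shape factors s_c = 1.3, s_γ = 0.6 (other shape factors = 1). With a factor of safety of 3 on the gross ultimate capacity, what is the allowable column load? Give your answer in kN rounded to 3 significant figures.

P_all ≈ 2120 kN

Effective surcharge at the founding depth q = γ·D_f = 15.9 × 2.87 = 45.633 kPa.
q_ult = c·N_c·s_c + q·N_q + 0.5·γ·B·N_γ·s_γ
     = 10.9 × 32.7 × 1.3 + 45.633 × 20.6 + 0.5 × 15.9 × 2.2 × 26 × 0.6
     = 463.36 + 940.04 + 272.84 = 1676.2 kPa.
Gross allowable pressure q_all = 1676.2 / 3 = 558.75 kPa.
Footing area = 3.8013 m², so allowable column load = 558.75 × 3.8013 = 2124 kN.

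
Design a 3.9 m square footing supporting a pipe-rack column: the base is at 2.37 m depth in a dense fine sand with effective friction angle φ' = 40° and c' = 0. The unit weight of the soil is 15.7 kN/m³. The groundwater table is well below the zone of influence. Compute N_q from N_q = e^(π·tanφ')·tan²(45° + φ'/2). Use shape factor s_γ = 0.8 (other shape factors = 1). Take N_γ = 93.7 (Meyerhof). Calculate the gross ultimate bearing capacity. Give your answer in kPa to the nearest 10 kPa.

tan40° = 0.8391, so N_q = e^(π×0.8391)·tan²(65°) = 13.959 × 4.599 = 64.2.
q = γ·D_f = 15.7 × 2.37 = 37.209 kPa.
q·N_q = 37.209 × 64.195 = 2388.6 kPa
0.5·γ·B·N_γ·s_γ = 0.5 × 15.7 × 3.9 × 93.7 × 0.8 = 2294.9 kPa
q_ult = 2388.6 + 2294.9 = 4683.5 kPa.

q_ult ≈ 4680 kPa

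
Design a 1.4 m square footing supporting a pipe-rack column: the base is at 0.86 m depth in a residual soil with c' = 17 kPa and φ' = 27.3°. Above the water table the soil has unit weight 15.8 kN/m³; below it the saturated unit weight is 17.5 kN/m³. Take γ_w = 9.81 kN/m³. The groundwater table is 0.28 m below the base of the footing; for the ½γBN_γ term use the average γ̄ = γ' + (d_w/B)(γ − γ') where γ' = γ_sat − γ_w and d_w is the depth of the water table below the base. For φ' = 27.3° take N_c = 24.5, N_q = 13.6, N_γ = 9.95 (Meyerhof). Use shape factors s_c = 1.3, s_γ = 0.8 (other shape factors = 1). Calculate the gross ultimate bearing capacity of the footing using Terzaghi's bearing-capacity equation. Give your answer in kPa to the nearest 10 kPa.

q = γ·D_f = 15.8 × 0.86 = 13.588 kPa.
γ' = 7.69 kN/m³; averaging over the depth B below the base, γ̄ = γ' + (d_w/B)(γ − γ') = 9.312 kN/m³.
c·N_c·s_c = 17 × 24.5 × 1.3 = 541.45 kPa
q·N_q = 13.588 × 13.6 = 184.8 kPa
0.5·γ·B·N_γ·s_γ = 0.5 × 9.312 × 1.4 × 9.95 × 0.8 = 51.886 kPa
q_ult = 541.45 + 184.8 + 51.886 = 778.13 kPa.

q_ult ≈ 780 kPa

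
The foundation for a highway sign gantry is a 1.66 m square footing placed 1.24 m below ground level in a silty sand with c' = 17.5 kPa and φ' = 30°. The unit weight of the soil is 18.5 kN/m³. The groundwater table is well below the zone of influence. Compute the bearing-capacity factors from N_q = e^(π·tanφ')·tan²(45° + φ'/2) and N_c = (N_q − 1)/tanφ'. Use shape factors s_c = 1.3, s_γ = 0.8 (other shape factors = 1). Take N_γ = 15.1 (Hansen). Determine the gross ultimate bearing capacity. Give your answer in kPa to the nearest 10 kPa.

tan30° = 0.5774, so N_q = e^(π×0.5774)·tan²(60°) = 6.134 × 3.0 = 18.4.
N_c = (18.4 − 1)/tan30° = 30.14.
Overburden at base level: q = 18.5 × 1.24 = 22.94 kPa.
Cohesion term c·N_c·s_c = 17.5 × 30.14 × 1.3 = 685.68 kPa; surcharge term q·N_q = 22.94 × 18.401 = 422.12 kPa; self-weight term 0.5·γ·B·N_γ·s_γ = 0.5 × 18.5 × 1.66 × 15.1 × 0.8 = 185.49 kPa.
q_ult = 685.68 + 422.12 + 185.49 = 1293.3 kPa.

q_ult ≈ 1290 kPa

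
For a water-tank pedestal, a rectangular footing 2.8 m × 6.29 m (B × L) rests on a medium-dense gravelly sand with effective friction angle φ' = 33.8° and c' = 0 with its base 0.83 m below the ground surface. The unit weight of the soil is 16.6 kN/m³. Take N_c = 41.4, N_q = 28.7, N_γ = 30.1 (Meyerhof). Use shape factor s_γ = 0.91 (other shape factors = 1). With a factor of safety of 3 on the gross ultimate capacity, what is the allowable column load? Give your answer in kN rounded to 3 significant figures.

Effective surcharge at the founding depth q = γ·D_f = 16.6 × 0.83 = 13.778 kPa.
q_ult = q·N_q + 0.5·γ·B·N_γ·s_γ
     = 13.778 × 28.7 + 0.5 × 16.6 × 2.8 × 30.1 × 0.91
     = 395.43 + 636.57 = 1032 kPa.
Gross allowable pressure q_all = 1032 / 3 = 344 kPa.
Footing area = 17.612 m², so allowable column load = 344 × 17.612 = 6058.5 kN.

P_all ≈ 6060 kN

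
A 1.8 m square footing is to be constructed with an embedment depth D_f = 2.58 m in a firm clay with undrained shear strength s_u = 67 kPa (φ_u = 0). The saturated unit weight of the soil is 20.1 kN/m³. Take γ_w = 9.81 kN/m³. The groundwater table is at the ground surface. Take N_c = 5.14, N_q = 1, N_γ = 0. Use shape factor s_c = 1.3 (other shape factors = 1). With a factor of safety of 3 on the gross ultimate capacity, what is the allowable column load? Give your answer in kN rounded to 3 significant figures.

γ' = 20.1 − 9.81 = 10.29 kN/m³ (submerged throughout). q = 10.29 × 2.58 = 26.548 kPa.
c·N_c·s_c = 67 × 5.14 × 1.3 = 447.69 kPa
q·N_q = 26.548 × 1 = 26.548 kPa
q_ult = 447.69 + 26.548 = 474.24 kPa.
Gross allowable pressure q_all = 474.24 / 3 = 158.08 kPa.
Footing area = 3.24 m², so allowable column load = 158.08 × 3.24 = 512.18 kN.

P_all ≈ 512 kN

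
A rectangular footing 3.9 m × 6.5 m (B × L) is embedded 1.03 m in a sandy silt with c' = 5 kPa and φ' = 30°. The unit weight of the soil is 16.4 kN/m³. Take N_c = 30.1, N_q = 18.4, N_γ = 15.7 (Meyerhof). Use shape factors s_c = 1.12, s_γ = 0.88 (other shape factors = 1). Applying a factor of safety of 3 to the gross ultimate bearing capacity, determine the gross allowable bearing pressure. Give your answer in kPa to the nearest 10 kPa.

q_all ≈ 310 kPa

Overburden at base level: q = 16.4 × 1.03 = 16.892 kPa.
Cohesion term c·N_c·s_c = 5 × 30.1 × 1.12 = 168.56 kPa; surcharge term q·N_q = 16.892 × 18.4 = 310.81 kPa; self-weight term 0.5·γ·B·N_γ·s_γ = 0.5 × 16.4 × 3.9 × 15.7 × 0.88 = 441.84 kPa.
q_ult = 168.56 + 310.81 + 441.84 = 921.21 kPa.
q_all = q_ult / FS = 921.21 / 3 = 307.07 kPa.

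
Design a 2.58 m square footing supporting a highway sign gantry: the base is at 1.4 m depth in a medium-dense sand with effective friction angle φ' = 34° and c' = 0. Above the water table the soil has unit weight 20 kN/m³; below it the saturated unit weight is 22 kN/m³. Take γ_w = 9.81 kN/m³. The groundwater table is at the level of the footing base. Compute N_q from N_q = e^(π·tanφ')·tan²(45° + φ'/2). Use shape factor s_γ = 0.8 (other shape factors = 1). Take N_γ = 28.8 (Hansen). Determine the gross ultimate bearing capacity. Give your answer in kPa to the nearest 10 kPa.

tan34° = 0.6745, so N_q = e^(π×0.6745)·tan²(62°) = 8.323 × 3.537 = 29.44.
Effective surcharge at the founding depth q = γ·D_f = 20 × 1.4 = 28 kPa.
The water table coincides with the base, so in the self-weight term γ → γ' = 12.19 kN/m³.
q_ult = q·N_q + 0.5·γ·B·N_γ·s_γ
     = 28 × 29.44 + 0.5 × 12.19 × 2.58 × 28.8 × 0.8
     = 824.31 + 362.31 = 1186.6 kPa.

q_ult ≈ 1190 kPa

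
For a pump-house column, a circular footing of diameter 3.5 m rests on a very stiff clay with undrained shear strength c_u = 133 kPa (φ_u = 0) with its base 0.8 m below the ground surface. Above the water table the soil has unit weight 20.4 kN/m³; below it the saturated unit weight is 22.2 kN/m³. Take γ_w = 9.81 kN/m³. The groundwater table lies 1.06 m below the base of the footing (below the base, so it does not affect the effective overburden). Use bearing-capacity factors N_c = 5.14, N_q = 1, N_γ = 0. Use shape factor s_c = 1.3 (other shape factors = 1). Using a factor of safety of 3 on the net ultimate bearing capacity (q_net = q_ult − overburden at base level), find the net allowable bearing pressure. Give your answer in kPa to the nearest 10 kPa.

q_all(net) ≈ 300 kPa

q = γ·D_f = 20.4 × 0.8 = 16.32 kPa.
c·N_c·s_c = 133 × 5.14 × 1.3 = 888.71 kPa
q·N_q = 16.32 × 1 = 16.32 kPa
q_ult = 888.71 + 16.32 = 905.03 kPa.
q_net = 905.03 − 16.32 = 888.71 kPa.
q_all(net) = 888.71 / 3 = 296.24 kPa.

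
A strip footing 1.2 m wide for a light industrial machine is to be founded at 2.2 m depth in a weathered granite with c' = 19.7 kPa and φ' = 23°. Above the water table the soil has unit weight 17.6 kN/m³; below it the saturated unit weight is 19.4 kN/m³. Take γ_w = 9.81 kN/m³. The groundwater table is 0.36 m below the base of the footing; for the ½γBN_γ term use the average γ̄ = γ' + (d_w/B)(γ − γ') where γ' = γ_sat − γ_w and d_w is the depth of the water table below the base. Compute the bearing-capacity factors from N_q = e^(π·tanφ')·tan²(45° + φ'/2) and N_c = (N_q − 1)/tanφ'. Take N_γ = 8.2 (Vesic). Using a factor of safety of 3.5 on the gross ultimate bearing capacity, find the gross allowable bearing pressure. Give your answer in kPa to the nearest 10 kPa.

q_all ≈ 210 kPa

N_q = e^(π·tan23°)·tan²(56.5°) = 8.66; N_c = (N_q − 1)/tanφ' = 18.05.
Effective surcharge at the founding depth q = γ·D_f = 17.6 × 2.2 = 38.72 kPa.
With d_w = 0.36 m < B, γ̄ = 9.59 + (0.36/1.2) × (17.6 − 9.59) = 11.993 kN/m³.
q_ult = c·N_c + q·N_q + 0.5·γ·B·N_γ
     = 19.7 × 18.049 + 38.72 × 8.6612 + 0.5 × 11.993 × 1.2 × 8.2
     = 355.56 + 335.36 + 59.006 = 749.92 kPa.
q_all = 749.92 / 3.5 = 214.26 kPa.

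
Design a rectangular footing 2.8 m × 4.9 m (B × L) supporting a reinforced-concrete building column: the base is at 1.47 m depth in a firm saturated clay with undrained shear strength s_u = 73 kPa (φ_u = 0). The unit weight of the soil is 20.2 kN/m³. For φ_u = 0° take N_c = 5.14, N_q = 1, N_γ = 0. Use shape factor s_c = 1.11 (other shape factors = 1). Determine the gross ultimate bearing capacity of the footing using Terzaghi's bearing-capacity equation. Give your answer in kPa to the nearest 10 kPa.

q_ult ≈ 450 kPa

q = γ·D_f = 20.2 × 1.47 = 29.694 kPa.
c·N_c·s_c = 73 × 5.14 × 1.11 = 416.49 kPa
q·N_q = 29.694 × 1 = 29.694 kPa
q_ult = 416.49 + 29.694 = 446.19 kPa.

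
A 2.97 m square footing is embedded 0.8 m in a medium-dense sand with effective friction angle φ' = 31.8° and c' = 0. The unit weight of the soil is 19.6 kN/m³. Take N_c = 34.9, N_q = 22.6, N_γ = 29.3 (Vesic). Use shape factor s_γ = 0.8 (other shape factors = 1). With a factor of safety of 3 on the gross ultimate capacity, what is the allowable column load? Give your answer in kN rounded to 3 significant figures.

P_all ≈ 3050 kN

Overburden at base level: q = 19.6 × 0.8 = 15.68 kPa.
Surcharge term q·N_q = 15.68 × 22.6 = 354.37 kPa; self-weight term 0.5·γ·B·N_γ·s_γ = 0.5 × 19.6 × 2.97 × 29.3 × 0.8 = 682.24 kPa.
q_ult = 354.37 + 682.24 = 1036.6 kPa.
Gross allowable pressure q_all = 1036.6 / 3 = 345.54 kPa.
Footing area = 8.8209 m², so allowable column load = 345.54 × 8.8209 = 3048 kN.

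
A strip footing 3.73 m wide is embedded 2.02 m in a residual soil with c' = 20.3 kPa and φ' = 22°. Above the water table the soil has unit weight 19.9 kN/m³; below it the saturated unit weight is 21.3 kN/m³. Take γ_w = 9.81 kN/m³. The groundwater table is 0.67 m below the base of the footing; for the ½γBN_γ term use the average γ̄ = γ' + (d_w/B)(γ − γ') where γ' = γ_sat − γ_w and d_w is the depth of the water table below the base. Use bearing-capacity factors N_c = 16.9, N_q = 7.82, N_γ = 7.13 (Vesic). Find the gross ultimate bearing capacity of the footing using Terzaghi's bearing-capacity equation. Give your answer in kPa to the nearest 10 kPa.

Effective surcharge at the founding depth q = γ·D_f = 19.9 × 2.02 = 40.198 kPa.
With d_w = 0.67 m < B, γ̄ = 11.49 + (0.67/3.73) × (19.9 − 11.49) = 13.001 kN/m³.
q_ult = c·N_c + q·N_q + 0.5·γ·B·N_γ
     = 20.3 × 16.9 + 40.198 × 7.82 + 0.5 × 13.001 × 3.73 × 7.13
     = 343.07 + 314.35 + 172.88 = 830.29 kPa.

q_ult ≈ 830 kPa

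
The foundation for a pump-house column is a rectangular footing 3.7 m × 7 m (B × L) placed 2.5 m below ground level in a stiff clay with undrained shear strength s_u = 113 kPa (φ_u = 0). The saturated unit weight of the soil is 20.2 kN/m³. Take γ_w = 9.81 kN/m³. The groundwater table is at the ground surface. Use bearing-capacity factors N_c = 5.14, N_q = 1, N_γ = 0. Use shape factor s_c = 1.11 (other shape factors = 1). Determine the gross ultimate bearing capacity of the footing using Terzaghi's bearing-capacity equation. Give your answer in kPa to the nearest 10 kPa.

q_ult ≈ 670 kPa

Water table at ground surface, so effective unit weight γ' = 20.2 − 9.81 = 10.39 kN/m³ is used throughout; overburden q = 10.39 × 2.5 = 25.975 kPa.
Cohesion term c·N_c·s_c = 113 × 5.14 × 1.11 = 644.71 kPa; surcharge term q·N_q = 25.975 × 1 = 25.975 kPa.
q_ult = 644.71 + 25.975 = 670.69 kPa.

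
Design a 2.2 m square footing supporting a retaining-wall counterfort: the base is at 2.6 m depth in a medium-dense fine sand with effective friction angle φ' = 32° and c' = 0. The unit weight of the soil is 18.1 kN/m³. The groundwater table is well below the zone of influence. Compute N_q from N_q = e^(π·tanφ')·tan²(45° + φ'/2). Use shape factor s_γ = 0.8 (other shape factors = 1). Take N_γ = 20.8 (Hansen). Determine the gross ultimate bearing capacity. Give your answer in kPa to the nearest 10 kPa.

tan32° = 0.6249, so N_q = e^(π×0.6249)·tan²(61°) = 7.121 × 3.255 = 23.18.
Effective surcharge at the founding depth q = γ·D_f = 18.1 × 2.6 = 47.06 kPa.
q_ult = q·N_q + 0.5·γ·B·N_γ·s_γ
     = 47.06 × 23.177 + 0.5 × 18.1 × 2.2 × 20.8 × 0.8
     = 1090.7 + 331.3 = 1422 kPa.

q_ult ≈ 1420 kPa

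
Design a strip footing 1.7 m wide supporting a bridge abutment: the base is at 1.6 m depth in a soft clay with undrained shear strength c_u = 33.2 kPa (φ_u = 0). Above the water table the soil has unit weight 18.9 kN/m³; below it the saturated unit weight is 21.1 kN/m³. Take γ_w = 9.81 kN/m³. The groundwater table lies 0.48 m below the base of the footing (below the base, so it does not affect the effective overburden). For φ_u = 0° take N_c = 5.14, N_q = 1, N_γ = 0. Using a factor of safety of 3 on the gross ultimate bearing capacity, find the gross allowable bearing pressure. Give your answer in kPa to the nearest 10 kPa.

q_all ≈ 70 kPa

Overburden at base level: q = 18.9 × 1.6 = 30.24 kPa.
Cohesion term c·N_c = 33.2 × 5.14 = 170.65 kPa; surcharge term q·N_q = 30.24 × 1 = 30.24 kPa.
q_ult = 170.65 + 30.24 = 200.89 kPa.
q_all = 200.89 / 3 = 66.963 kPa.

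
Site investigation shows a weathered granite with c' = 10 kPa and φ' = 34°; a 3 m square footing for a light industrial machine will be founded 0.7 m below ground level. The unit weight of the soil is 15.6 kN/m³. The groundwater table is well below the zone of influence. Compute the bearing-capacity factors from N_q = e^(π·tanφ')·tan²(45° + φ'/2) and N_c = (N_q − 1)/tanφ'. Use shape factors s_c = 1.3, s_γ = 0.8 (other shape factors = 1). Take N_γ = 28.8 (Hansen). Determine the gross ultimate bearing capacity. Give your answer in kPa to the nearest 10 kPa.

tan34° = 0.6745, so N_q = e^(π×0.6745)·tan²(62°) = 8.323 × 3.537 = 29.44.
N_c = (29.44 − 1)/tan34° = 42.16.
Overburden at base level: q = 15.6 × 0.7 = 10.92 kPa.
Cohesion term c·N_c·s_c = 10 × 42.164 × 1.3 = 548.13 kPa; surcharge term q·N_q = 10.92 × 29.44 = 321.48 kPa; self-weight term 0.5·γ·B·N_γ·s_γ = 0.5 × 15.6 × 3 × 28.8 × 0.8 = 539.14 kPa.
q_ult = 548.13 + 321.48 + 539.14 = 1408.7 kPa.

q_ult ≈ 1410 kPa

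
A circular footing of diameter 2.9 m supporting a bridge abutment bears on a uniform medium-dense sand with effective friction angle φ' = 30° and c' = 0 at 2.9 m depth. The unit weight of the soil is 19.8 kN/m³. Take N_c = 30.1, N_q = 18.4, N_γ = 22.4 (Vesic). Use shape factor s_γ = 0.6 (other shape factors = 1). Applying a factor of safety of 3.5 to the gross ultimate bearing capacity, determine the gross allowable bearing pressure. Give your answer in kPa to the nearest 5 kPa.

q_all ≈ 410 kPa

Effective surcharge at the founding depth q = γ·D_f = 19.8 × 2.9 = 57.42 kPa.
q_ult = q·N_q + 0.5·γ·B·N_γ·s_γ
     = 57.42 × 18.4 + 0.5 × 19.8 × 2.9 × 22.4 × 0.6
     = 1056.5 + 385.86 = 1442.4 kPa.
q_all = q_ult / FS = 1442.4 / 3.5 = 412.11 kPa.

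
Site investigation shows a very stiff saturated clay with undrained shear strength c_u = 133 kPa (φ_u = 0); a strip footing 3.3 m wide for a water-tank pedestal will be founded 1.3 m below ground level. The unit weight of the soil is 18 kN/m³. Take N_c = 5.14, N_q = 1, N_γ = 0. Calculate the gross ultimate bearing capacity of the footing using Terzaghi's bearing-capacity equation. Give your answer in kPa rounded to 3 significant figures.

Overburden at base level: q = 18 × 1.3 = 23.4 kPa.
Cohesion term c·N_c = 133 × 5.14 = 683.62 kPa; surcharge term q·N_q = 23.4 × 1 = 23.4 kPa.
q_ult = 683.62 + 23.4 = 707.02 kPa.

q_ult ≈ 707 kPa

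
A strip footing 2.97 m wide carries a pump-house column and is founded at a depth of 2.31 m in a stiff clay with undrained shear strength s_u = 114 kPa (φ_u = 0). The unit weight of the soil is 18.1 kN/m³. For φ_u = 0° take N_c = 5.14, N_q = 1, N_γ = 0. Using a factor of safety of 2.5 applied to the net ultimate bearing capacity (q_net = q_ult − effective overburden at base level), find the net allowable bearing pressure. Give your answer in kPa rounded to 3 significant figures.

q = γ·D_f = 18.1 × 2.31 = 41.811 kPa.
c·N_c = 114 × 5.14 = 585.96 kPa
q·N_q = 41.811 × 1 = 41.811 kPa
q_ult = 585.96 + 41.811 = 627.77 kPa.
Net ultimate: q_net = 627.77 − 41.811 = 585.96 kPa.
q_all(net) = 585.96 / 2.5 = 234.38 kPa.

q_all(net) ≈ 234 kPa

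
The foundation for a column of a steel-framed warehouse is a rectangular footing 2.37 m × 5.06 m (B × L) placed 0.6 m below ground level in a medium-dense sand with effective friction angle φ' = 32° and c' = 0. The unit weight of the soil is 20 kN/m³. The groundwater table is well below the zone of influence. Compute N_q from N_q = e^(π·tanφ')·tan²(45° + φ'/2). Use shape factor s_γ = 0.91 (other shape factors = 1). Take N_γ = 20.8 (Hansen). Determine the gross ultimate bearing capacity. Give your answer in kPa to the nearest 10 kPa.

tan32° = 0.6249, so N_q = e^(π×0.6249)·tan²(61°) = 7.121 × 3.255 = 23.18.
Overburden at base level: q = 20 × 0.6 = 12 kPa.
Surcharge term q·N_q = 12 × 23.177 = 278.12 kPa; self-weight term 0.5·γ·B·N_γ·s_γ = 0.5 × 20 × 2.37 × 20.8 × 0.91 = 448.59 kPa.
q_ult = 278.12 + 448.59 = 726.71 kPa.

q_ult ≈ 730 kPa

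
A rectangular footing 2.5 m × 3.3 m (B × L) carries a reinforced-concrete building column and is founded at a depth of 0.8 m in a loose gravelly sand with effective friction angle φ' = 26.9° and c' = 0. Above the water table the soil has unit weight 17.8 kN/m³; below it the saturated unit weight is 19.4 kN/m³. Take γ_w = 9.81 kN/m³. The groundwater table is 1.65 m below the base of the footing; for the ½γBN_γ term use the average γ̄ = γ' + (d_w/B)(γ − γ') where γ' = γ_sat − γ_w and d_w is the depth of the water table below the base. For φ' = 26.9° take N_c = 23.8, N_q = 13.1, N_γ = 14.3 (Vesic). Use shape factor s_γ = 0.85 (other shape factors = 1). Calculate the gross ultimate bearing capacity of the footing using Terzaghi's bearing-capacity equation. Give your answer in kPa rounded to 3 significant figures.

Effective surcharge at the founding depth q = γ·D_f = 17.8 × 0.8 = 14.24 kPa.
With d_w = 1.65 m < B, γ̄ = 9.59 + (1.65/2.5) × (17.8 − 9.59) = 15.009 kN/m³.
q_ult = q·N_q + 0.5·γ·B·N_γ·s_γ
     = 14.24 × 13.1 + 0.5 × 15.009 × 2.5 × 14.3 × 0.85
     = 186.54 + 228.04 = 414.58 kPa.

q_ult ≈ 415 kPa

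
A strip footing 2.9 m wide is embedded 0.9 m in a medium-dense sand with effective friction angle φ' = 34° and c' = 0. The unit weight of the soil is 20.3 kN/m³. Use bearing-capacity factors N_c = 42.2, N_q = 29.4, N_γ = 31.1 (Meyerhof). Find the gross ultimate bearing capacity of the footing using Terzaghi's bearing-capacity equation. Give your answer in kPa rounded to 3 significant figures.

q_ult ≈ 1450 kPa

Overburden at base level: q = 20.3 × 0.9 = 18.27 kPa.
Surcharge term q·N_q = 18.27 × 29.4 = 537.14 kPa; self-weight term 0.5·γ·B·N_γ = 0.5 × 20.3 × 2.9 × 31.1 = 915.43 kPa.
q_ult = 537.14 + 915.43 = 1452.6 kPa.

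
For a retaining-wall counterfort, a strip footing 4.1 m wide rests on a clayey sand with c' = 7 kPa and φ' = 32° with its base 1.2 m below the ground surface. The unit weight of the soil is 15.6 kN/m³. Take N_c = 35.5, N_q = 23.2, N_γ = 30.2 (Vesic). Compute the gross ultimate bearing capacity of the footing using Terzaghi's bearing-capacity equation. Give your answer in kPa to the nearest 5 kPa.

Overburden at base level: q = 15.6 × 1.2 = 18.72 kPa.
Cohesion term c·N_c = 7 × 35.5 = 248.5 kPa; surcharge term q·N_q = 18.72 × 23.2 = 434.3 kPa; self-weight term 0.5·γ·B·N_γ = 0.5 × 15.6 × 4.1 × 30.2 = 965.8 kPa.
q_ult = 248.5 + 434.3 + 965.8 = 1648.6 kPa.

q_ult ≈ 1650 kPa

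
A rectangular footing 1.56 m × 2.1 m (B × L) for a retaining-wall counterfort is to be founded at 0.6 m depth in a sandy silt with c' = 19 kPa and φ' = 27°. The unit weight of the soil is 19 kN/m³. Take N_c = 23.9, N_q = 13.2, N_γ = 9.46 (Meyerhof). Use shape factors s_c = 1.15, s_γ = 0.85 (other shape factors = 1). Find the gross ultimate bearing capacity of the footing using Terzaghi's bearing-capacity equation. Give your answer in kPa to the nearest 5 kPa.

q_ult ≈ 790 kPa

Effective surcharge at the founding depth q = γ·D_f = 19 × 0.6 = 11.4 kPa.
q_ult = c·N_c·s_c + q·N_q + 0.5·γ·B·N_γ·s_γ
     = 19 × 23.9 × 1.15 + 11.4 × 13.2 + 0.5 × 19 × 1.56 × 9.46 × 0.85
     = 522.21 + 150.48 + 119.17 = 791.86 kPa.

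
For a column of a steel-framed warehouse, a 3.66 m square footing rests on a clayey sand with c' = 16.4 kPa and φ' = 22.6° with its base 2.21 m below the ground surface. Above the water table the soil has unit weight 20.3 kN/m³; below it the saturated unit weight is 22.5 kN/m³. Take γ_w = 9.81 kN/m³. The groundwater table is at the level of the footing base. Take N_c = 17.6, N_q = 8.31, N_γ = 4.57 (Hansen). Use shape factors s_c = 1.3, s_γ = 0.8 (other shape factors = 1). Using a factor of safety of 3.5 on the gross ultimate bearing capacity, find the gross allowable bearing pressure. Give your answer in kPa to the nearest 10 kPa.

q = γ·D_f = 20.3 × 2.21 = 44.863 kPa.
For the ½γBN_γ term take γ' = 22.5 − 9.81 = 12.69 kN/m³ (soil below base is submerged).
c·N_c·s_c = 16.4 × 17.6 × 1.3 = 375.23 kPa
q·N_q = 44.863 × 8.31 = 372.81 kPa
0.5·γ·B·N_γ·s_γ = 0.5 × 12.69 × 3.66 × 4.57 × 0.8 = 84.902 kPa
q_ult = 375.23 + 372.81 + 84.902 = 832.95 kPa.
q_all = 832.95 / 3.5 = 237.98 kPa.

q_all ≈ 240 kPa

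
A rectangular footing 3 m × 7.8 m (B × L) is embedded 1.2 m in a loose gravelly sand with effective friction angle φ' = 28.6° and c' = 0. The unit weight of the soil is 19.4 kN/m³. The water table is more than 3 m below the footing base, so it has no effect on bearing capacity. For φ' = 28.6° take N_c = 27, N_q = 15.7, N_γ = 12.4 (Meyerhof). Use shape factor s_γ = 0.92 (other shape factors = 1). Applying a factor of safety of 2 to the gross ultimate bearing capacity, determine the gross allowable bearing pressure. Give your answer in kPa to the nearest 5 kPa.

Overburden at base level: q = 19.4 × 1.2 = 23.28 kPa.
Surcharge term q·N_q = 23.28 × 15.7 = 365.5 kPa; self-weight term 0.5·γ·B·N_γ·s_γ = 0.5 × 19.4 × 3 × 12.4 × 0.92 = 331.97 kPa.
q_ult = 365.5 + 331.97 = 697.47 kPa.
q_all = q_ult / FS = 697.47 / 2 = 348.73 kPa.

q_all ≈ 350 kPa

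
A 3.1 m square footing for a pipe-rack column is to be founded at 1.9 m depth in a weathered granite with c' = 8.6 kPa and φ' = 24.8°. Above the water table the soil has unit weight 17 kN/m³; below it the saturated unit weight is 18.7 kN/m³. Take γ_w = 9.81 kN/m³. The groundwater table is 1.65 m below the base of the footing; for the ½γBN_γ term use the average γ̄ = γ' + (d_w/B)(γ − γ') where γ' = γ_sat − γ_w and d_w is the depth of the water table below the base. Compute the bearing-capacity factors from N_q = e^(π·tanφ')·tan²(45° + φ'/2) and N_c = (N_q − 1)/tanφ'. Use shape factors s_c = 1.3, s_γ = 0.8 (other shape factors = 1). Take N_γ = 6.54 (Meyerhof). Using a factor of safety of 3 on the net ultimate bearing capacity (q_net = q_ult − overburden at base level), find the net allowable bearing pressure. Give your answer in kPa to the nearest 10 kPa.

q_all(net) ≈ 210 kPa

N_q = e^(π·tan24.8°)·tan²(57.4°) = 10.44; N_c = (N_q − 1)/tanφ' = 20.43.
q = γ·D_f = 17 × 1.9 = 32.3 kPa.
γ' = 8.89 kN/m³; averaging over the depth B below the base, γ̄ = γ' + (d_w/B)(γ − γ') = 13.207 kN/m³.
c·N_c·s_c = 8.6 × 20.431 × 1.3 = 228.42 kPa
q·N_q = 32.3 × 10.44 = 337.22 kPa
0.5·γ·B·N_γ·s_γ = 0.5 × 13.207 × 3.1 × 6.54 × 0.8 = 107.1 kPa
q_ult = 228.42 + 337.22 + 107.1 = 672.74 kPa.
q_net = 672.74 − 32.3 = 640.44 kPa.
q_all(net) = 640.44 / 3 = 213.48 kPa.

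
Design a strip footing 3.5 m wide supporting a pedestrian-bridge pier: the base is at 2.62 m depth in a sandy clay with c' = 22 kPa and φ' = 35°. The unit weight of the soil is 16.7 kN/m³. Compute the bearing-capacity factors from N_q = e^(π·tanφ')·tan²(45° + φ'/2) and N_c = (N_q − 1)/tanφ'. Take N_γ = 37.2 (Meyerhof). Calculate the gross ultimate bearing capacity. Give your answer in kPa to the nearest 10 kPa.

q_ult ≈ 3560 kPa

tan35° = 0.7002, so N_q = e^(π×0.7002)·tan²(62.5°) = 9.023 × 3.69 = 33.3.
N_c = (33.3 − 1)/tan35° = 46.12.
Overburden at base level: q = 16.7 × 2.62 = 43.754 kPa.
Cohesion term c·N_c = 22 × 46.124 = 1014.7 kPa; surcharge term q·N_q = 43.754 × 33.296 = 1456.8 kPa; self-weight term 0.5·γ·B·N_γ = 0.5 × 16.7 × 3.5 × 37.2 = 1087.2 kPa.
q_ult = 1014.7 + 1456.8 + 1087.2 = 3558.7 kPa.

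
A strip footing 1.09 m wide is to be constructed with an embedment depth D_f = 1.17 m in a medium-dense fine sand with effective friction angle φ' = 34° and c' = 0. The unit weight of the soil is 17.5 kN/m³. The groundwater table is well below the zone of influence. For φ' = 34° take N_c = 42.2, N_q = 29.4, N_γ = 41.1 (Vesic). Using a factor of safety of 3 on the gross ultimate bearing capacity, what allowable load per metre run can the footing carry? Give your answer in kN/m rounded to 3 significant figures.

≈ 361 kN/m

q = γ·D_f = 17.5 × 1.17 = 20.475 kPa.
q·N_q = 20.475 × 29.4 = 601.96 kPa
0.5·γ·B·N_γ = 0.5 × 17.5 × 1.09 × 41.1 = 391.99 kPa
q_ult = 601.96 + 391.99 = 993.96 kPa.
Gross allowable pressure q_all = 993.96 / 3 = 331.32 kPa.
Allowable wall load = q_all × B = 331.32 × 1.09 = 361.14 kN per metre run.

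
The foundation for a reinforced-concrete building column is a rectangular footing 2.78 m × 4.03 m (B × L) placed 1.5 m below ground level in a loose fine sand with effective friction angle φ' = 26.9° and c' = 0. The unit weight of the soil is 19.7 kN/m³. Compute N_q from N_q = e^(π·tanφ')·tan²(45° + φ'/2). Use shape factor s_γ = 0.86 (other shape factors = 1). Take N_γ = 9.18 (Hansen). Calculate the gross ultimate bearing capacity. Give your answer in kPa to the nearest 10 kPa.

tan26.9° = 0.5073, so N_q = e^(π×0.5073)·tan²(58.45°) = 4.923 × 2.653 = 13.06.
Overburden at base level: q = 19.7 × 1.5 = 29.55 kPa.
Surcharge term q·N_q = 29.55 × 13.057 = 385.84 kPa; self-weight term 0.5·γ·B·N_γ·s_γ = 0.5 × 19.7 × 2.78 × 9.18 × 0.86 = 216.18 kPa.
q_ult = 385.84 + 216.18 = 602.02 kPa.

q_ult ≈ 600 kPa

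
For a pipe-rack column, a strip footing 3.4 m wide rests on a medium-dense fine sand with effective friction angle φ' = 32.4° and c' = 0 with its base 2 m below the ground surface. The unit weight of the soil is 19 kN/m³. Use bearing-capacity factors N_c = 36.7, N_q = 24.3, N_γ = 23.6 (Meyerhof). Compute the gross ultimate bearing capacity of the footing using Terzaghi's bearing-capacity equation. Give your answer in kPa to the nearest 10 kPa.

Effective surcharge at the founding depth q = γ·D_f = 19 × 2 = 38 kPa.
q_ult = q·N_q + 0.5·γ·B·N_γ
     = 38 × 24.3 + 0.5 × 19 × 3.4 × 23.6
     = 923.4 + 762.28 = 1685.7 kPa.

q_ult ≈ 1690 kPa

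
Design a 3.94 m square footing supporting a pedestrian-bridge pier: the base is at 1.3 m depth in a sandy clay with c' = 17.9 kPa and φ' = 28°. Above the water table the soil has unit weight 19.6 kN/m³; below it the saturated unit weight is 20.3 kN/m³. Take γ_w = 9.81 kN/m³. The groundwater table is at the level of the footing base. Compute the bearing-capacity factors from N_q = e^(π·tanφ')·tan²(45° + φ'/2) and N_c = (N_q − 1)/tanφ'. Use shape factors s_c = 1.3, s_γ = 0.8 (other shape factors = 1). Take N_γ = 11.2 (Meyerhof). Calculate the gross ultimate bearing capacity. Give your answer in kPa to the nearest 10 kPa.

tan28° = 0.5317, so N_q = e^(π×0.5317)·tan²(59°) = 5.314 × 2.77 = 14.72.
N_c = (14.72 − 1)/tan28° = 25.8.
Overburden at base level: q = 19.6 × 1.3 = 25.48 kPa.
Below the base the soil is submerged, so the ½γBN_γ term uses γ' = 20.3 − 9.81 = 10.49 kN/m³.
Cohesion term c·N_c·s_c = 17.9 × 25.803 × 1.3 = 600.44 kPa; surcharge term q·N_q = 25.48 × 14.72 = 375.06 kPa; self-weight term 0.5·γ·B·N_γ·s_γ = 0.5 × 10.49 × 3.94 × 11.2 × 0.8 = 185.16 kPa.
q_ult = 600.44 + 375.06 + 185.16 = 1160.7 kPa.

q_ult ≈ 1160 kPa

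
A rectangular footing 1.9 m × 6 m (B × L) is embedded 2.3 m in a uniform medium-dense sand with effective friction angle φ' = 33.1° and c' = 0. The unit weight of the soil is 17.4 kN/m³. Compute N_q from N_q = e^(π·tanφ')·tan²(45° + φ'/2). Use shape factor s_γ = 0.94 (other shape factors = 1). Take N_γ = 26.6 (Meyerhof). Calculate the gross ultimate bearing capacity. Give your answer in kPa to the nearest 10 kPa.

q_ult ≈ 1470 kPa

tan33.1° = 0.6519, so N_q = e^(π×0.6519)·tan²(61.55°) = 7.752 × 3.406 = 26.41.
q = γ·D_f = 17.4 × 2.3 = 40.02 kPa.
q·N_q = 40.02 × 26.406 = 1056.8 kPa
0.5·γ·B·N_γ·s_γ = 0.5 × 17.4 × 1.9 × 26.6 × 0.94 = 413.32 kPa
q_ult = 1056.8 + 413.32 = 1470.1 kPa.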